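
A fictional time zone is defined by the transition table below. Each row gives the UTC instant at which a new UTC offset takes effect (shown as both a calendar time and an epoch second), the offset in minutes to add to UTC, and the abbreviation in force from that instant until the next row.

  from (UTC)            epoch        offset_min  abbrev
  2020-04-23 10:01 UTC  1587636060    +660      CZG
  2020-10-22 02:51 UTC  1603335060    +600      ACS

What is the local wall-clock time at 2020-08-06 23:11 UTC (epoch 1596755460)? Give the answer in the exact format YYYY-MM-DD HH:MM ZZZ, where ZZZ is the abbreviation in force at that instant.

Query: 2020-08-06 23:11 UTC
Rule 1/2 (CZG, +11:00): 2020-04-23 10:01 UTC ≤ query < 2020-10-22 02:51 UTC
23·60 + 11 + 660 = 2051 min
2051 = 1·1440 + 611; 611 = 10·60 + 11 → 10:11, 2020-08-06 + 1 day = 2020-08-07
→ 2020-08-07 10:11 CZG

2020-08-07 10:11 CZG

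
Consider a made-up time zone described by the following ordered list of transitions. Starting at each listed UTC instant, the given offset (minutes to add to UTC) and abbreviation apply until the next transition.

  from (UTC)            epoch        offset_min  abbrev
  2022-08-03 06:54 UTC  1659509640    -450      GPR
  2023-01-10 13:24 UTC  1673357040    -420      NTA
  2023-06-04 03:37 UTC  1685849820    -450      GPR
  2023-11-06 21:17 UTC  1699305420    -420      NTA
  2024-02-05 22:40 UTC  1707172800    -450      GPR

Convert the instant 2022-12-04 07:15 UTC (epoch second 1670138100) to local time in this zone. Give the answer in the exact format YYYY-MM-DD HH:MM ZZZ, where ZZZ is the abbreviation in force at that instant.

Query: 2022-12-04 07:15 UTC
Rule 1/5 (GPR, -07:30): 2022-08-03 06:54 UTC ≤ query < 2023-01-10 13:24 UTC
7·60 + 15 - 450 = -15 min
-15 = -1·1440 + 1425; 1425 = 23·60 + 45 → 23:45, 2022-12-04 - 1 day = 2022-12-03
→ 2022-12-03 23:45 GPR

2022-12-03 23:45 GPR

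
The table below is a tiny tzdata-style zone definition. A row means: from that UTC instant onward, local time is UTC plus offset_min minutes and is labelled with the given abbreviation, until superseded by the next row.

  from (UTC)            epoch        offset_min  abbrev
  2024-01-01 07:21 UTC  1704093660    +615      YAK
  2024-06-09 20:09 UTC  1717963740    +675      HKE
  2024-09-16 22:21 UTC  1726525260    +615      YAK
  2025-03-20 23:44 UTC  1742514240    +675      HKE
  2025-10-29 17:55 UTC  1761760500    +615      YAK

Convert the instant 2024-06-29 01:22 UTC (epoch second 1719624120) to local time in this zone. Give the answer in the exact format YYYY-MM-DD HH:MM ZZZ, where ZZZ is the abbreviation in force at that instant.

2024-06-29 12:37 HKE

Query: 2024-06-29 01:22 UTC
Rule 2/5 (HKE, +11:15): 2024-06-09 20:09 UTC ≤ query < 2024-09-16 22:21 UTC
1·60 + 22 + 675 = 757 min
757 = 0·1440 + 757; 757 = 12·60 + 37 → 12:37, same day
→ 2024-06-29 12:37 HKE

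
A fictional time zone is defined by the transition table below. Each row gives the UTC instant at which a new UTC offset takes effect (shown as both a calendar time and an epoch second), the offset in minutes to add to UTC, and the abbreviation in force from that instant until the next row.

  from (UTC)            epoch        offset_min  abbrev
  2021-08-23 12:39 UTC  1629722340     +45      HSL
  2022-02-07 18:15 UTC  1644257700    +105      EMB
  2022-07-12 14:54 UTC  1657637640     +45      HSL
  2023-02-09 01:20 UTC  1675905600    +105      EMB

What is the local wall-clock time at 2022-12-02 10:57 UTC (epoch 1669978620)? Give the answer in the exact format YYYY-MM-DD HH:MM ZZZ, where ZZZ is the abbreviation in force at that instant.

2022-12-02 11:42 HSL

Query: 2022-12-02 10:57 UTC
Rule 3/4 (HSL, +00:45): 2022-07-12 14:54 UTC ≤ query < 2023-02-09 01:20 UTC
10·60 + 57 + 45 = 702 min
702 = 0·1440 + 702; 702 = 11·60 + 42 → 11:42, same day
→ 2022-12-02 11:42 HSL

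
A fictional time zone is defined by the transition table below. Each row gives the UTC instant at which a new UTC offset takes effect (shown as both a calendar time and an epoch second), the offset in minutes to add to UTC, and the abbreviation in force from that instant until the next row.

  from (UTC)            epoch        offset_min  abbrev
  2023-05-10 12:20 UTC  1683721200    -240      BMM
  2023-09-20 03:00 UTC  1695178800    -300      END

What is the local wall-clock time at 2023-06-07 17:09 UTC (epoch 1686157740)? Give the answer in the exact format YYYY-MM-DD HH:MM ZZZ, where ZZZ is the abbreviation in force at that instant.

2023-06-07 13:09 BMM

Query: 2023-06-07 17:09 UTC
Rule 1/2 (BMM, -04:00): 2023-05-10 12:20 UTC ≤ query < 2023-09-20 03:00 UTC
17·60 + 9 - 240 = 789 min
789 = 0·1440 + 789; 789 = 13·60 + 9 → 13:09, same day
→ 2023-06-07 13:09 BMM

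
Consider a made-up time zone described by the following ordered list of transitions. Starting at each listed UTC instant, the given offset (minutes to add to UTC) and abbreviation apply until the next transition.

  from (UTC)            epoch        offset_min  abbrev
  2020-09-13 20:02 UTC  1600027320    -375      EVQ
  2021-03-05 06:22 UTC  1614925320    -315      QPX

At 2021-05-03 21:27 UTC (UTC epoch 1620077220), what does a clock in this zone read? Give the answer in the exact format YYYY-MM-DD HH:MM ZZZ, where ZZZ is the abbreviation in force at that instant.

2021-05-03 16:12 QPX

Query: 2021-05-03 21:27 UTC
Rule 2/2 (QPX, -05:15): 2021-03-05 06:22 UTC ≤ query < +∞
21·60 + 27 - 315 = 972 min
972 = 0·1440 + 972; 972 = 16·60 + 12 → 16:12, same day
→ 2021-05-03 16:12 QPX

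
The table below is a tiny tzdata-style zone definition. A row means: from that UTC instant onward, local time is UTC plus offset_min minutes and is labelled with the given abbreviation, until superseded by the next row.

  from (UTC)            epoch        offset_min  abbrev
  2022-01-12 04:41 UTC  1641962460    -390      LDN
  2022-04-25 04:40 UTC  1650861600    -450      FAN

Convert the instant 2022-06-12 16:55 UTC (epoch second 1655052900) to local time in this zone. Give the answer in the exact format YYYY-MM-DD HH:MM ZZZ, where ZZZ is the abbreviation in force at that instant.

Query: 2022-06-12 16:55 UTC
Rule 2/2 (FAN, -07:30): 2022-04-25 04:40 UTC ≤ query < +∞
16·60 + 55 - 450 = 565 min
565 = 0·1440 + 565; 565 = 9·60 + 25 → 09:25, same day
→ 2022-06-12 09:25 FAN

2022-06-12 09:25 FAN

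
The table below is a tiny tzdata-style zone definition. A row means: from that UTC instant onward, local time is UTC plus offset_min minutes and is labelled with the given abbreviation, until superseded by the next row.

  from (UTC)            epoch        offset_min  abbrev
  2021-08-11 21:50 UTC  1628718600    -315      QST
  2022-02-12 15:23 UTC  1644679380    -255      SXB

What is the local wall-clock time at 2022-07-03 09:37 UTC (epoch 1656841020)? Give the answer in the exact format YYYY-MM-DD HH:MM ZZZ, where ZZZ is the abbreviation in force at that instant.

2022-07-03 05:22 SXB

Query: 2022-07-03 09:37 UTC
Rule 2/2 (SXB, -04:15): 2022-02-12 15:23 UTC ≤ query < +∞
9·60 + 37 - 255 = 322 min
322 = 0·1440 + 322; 322 = 5·60 + 22 → 05:22, same day
→ 2022-07-03 05:22 SXB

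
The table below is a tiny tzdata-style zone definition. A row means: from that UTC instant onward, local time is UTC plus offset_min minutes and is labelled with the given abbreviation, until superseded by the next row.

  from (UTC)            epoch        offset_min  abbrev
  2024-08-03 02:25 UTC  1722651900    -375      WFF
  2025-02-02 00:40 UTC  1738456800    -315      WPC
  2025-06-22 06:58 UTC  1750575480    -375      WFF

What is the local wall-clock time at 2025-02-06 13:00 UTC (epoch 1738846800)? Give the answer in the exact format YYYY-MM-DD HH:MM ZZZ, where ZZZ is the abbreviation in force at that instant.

Query: 2025-02-06 13:00 UTC
Rule 2/3 (WPC, -05:15): 2025-02-02 00:40 UTC ≤ query < 2025-06-22 06:58 UTC
13·60 + 0 - 315 = 465 min
465 = 0·1440 + 465; 465 = 7·60 + 45 → 07:45, same day
→ 2025-02-06 07:45 WPC

2025-02-06 07:45 WPC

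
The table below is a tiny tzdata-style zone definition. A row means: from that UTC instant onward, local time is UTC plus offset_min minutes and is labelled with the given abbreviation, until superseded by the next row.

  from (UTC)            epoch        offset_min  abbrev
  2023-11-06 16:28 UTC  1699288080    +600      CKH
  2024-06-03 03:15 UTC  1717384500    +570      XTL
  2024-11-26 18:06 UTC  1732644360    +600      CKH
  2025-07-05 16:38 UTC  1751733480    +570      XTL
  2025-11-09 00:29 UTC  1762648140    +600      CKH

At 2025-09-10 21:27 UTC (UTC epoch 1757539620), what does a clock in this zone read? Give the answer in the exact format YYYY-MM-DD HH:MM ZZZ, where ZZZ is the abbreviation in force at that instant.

2025-09-11 06:57 XTL

Query: 2025-09-10 21:27 UTC
Rule 4/5 (XTL, +09:30): 2025-07-05 16:38 UTC ≤ query < 2025-11-09 00:29 UTC
21·60 + 27 + 570 = 1857 min
1857 = 1·1440 + 417; 417 = 6·60 + 57 → 06:57, 2025-09-10 + 1 day = 2025-09-11
→ 2025-09-11 06:57 XTL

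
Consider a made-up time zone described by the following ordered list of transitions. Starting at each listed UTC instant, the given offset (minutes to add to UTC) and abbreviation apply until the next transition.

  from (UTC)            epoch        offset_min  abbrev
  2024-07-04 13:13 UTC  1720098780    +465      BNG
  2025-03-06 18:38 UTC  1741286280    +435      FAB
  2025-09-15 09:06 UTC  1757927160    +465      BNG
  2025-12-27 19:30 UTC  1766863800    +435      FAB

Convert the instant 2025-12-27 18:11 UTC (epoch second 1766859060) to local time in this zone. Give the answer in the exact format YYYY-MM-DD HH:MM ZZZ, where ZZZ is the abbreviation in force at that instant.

Query: 2025-12-27 18:11 UTC
Rule 3/4 (BNG, +07:45): 2025-09-15 09:06 UTC ≤ query < 2025-12-27 19:30 UTC
18·60 + 11 + 465 = 1556 min
1556 = 1·1440 + 116; 116 = 1·60 + 56 → 01:56, 2025-12-27 + 1 day = 2025-12-28
→ 2025-12-28 01:56 BNG

2025-12-28 01:56 BNG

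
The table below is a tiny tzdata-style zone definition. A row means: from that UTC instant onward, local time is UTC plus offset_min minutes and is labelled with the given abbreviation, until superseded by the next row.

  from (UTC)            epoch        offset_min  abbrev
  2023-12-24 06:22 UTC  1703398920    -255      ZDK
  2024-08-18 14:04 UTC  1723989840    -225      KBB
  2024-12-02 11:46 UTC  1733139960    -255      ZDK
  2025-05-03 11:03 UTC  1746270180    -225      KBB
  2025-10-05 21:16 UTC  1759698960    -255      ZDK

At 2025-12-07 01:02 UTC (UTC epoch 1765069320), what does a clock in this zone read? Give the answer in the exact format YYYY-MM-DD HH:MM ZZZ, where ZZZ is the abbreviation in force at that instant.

2025-12-06 20:47 ZDK

Query: 2025-12-07 01:02 UTC
Rule 5/5 (ZDK, -04:15): 2025-10-05 21:16 UTC ≤ query < +∞
1·60 + 2 - 255 = -193 min
-193 = -1·1440 + 1247; 1247 = 20·60 + 47 → 20:47, 2025-12-07 - 1 day = 2025-12-06
→ 2025-12-06 20:47 ZDK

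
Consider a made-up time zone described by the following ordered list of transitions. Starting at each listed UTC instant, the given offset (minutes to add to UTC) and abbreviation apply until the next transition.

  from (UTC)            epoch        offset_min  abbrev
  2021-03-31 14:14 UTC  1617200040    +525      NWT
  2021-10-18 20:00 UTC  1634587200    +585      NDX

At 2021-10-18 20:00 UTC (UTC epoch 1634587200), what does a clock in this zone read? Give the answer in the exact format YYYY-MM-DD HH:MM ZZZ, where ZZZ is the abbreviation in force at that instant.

Query: 2021-10-18 20:00 UTC
Rule 2/2 (NDX, +09:45): 2021-10-18 20:00 UTC ≤ query < +∞
20·60 + 0 + 585 = 1785 min
1785 = 1·1440 + 345; 345 = 5·60 + 45 → 05:45, 2021-10-18 + 1 day = 2021-10-19
→ 2021-10-19 05:45 NDX

2021-10-19 05:45 NDX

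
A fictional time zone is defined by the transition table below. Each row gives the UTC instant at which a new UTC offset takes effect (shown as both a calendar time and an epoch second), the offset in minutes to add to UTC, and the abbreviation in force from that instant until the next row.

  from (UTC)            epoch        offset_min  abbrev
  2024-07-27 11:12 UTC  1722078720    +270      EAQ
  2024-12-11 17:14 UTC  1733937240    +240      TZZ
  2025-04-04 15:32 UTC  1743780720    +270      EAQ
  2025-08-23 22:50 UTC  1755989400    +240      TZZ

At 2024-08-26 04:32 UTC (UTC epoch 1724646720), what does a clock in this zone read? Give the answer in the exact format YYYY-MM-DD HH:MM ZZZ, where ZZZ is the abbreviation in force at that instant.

Query: 2024-08-26 04:32 UTC
Rule 1/4 (EAQ, +04:30): 2024-07-27 11:12 UTC ≤ query < 2024-12-11 17:14 UTC
4·60 + 32 + 270 = 542 min
542 = 0·1440 + 542; 542 = 9·60 + 2 → 09:02, same day
→ 2024-08-26 09:02 EAQ

2024-08-26 09:02 EAQ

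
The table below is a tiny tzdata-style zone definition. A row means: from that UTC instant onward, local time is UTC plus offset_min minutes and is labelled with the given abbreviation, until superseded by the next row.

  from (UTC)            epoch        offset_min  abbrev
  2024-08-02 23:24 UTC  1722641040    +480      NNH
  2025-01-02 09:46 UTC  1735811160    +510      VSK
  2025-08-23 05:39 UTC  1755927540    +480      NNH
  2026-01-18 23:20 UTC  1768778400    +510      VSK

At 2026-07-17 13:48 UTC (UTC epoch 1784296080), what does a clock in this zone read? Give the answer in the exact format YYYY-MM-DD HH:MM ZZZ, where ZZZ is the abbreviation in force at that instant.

Query: 2026-07-17 13:48 UTC
Rule 4/4 (VSK, +08:30): 2026-01-18 23:20 UTC ≤ query < +∞
13·60 + 48 + 510 = 1338 min
1338 = 0·1440 + 1338; 1338 = 22·60 + 18 → 22:18, same day
→ 2026-07-17 22:18 VSK

2026-07-17 22:18 VSK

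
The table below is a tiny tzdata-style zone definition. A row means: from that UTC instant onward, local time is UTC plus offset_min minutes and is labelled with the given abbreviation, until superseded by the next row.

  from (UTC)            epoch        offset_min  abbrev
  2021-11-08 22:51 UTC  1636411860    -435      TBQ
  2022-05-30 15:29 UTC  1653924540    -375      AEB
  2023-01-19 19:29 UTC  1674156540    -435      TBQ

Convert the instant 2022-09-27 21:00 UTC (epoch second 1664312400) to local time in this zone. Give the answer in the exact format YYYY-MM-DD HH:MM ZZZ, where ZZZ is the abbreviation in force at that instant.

Query: 2022-09-27 21:00 UTC
Rule 2/3 (AEB, -06:15): 2022-05-30 15:29 UTC ≤ query < 2023-01-19 19:29 UTC
21·60 + 0 - 375 = 885 min
885 = 0·1440 + 885; 885 = 14·60 + 45 → 14:45, same day
→ 2022-09-27 14:45 AEB

2022-09-27 14:45 AEB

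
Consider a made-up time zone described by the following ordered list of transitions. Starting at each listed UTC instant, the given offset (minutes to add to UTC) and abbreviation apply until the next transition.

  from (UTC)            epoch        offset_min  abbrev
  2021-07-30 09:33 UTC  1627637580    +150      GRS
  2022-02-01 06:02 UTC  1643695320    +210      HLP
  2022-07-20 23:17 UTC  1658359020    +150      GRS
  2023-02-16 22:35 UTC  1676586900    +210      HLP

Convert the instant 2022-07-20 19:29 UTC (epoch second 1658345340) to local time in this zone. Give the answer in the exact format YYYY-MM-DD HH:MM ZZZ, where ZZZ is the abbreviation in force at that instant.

2022-07-20 22:59 HLP

Query: 2022-07-20 19:29 UTC
Rule 2/4 (HLP, +03:30): 2022-02-01 06:02 UTC ≤ query < 2022-07-20 23:17 UTC
19·60 + 29 + 210 = 1379 min
1379 = 0·1440 + 1379; 1379 = 22·60 + 59 → 22:59, same day
→ 2022-07-20 22:59 HLP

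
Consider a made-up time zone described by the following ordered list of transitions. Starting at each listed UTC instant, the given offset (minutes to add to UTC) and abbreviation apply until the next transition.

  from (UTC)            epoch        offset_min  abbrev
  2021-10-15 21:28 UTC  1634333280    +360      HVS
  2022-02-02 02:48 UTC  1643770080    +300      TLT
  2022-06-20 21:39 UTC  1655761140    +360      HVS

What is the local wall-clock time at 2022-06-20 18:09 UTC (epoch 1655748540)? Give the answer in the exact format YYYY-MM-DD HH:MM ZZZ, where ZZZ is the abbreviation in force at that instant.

2022-06-20 23:09 TLT

Query: 2022-06-20 18:09 UTC
Rule 2/3 (TLT, +05:00): 2022-02-02 02:48 UTC ≤ query < 2022-06-20 21:39 UTC
18·60 + 9 + 300 = 1389 min
1389 = 0·1440 + 1389; 1389 = 23·60 + 9 → 23:09, same day
→ 2022-06-20 23:09 TLT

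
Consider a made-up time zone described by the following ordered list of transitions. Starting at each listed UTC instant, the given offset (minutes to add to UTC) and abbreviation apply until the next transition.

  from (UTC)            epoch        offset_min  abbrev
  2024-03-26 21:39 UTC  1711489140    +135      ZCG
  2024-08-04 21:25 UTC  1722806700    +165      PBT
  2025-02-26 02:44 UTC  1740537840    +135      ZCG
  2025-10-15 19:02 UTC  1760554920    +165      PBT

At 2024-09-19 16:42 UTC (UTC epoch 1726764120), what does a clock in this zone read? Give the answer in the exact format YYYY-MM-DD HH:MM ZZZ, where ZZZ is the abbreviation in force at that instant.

2024-09-19 19:27 PBT

Query: 2024-09-19 16:42 UTC
Rule 2/4 (PBT, +02:45): 2024-08-04 21:25 UTC ≤ query < 2025-02-26 02:44 UTC
16·60 + 42 + 165 = 1167 min
1167 = 0·1440 + 1167; 1167 = 19·60 + 27 → 19:27, same day
→ 2024-09-19 19:27 PBT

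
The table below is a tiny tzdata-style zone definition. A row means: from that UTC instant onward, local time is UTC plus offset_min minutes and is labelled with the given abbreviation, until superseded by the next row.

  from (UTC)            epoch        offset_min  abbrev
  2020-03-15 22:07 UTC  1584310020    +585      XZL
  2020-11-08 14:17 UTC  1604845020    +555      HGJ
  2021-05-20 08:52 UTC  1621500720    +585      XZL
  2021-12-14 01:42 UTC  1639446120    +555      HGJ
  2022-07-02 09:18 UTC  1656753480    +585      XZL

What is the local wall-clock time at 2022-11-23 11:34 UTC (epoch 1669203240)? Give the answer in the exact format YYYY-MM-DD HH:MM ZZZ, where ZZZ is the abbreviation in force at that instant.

2022-11-23 21:19 XZL

Query: 2022-11-23 11:34 UTC
Rule 5/5 (XZL, +09:45): 2022-07-02 09:18 UTC ≤ query < +∞
11·60 + 34 + 585 = 1279 min
1279 = 0·1440 + 1279; 1279 = 21·60 + 19 → 21:19, same day
→ 2022-11-23 21:19 XZL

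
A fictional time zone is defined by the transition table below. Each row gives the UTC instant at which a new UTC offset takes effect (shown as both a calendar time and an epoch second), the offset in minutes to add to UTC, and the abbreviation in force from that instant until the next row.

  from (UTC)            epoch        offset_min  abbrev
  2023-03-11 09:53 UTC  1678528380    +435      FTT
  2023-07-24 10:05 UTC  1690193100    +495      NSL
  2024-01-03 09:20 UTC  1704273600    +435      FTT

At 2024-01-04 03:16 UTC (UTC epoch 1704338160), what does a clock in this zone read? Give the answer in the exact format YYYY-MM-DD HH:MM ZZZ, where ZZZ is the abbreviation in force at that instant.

2024-01-04 10:31 FTT

Query: 2024-01-04 03:16 UTC
Rule 3/3 (FTT, +07:15): 2024-01-03 09:20 UTC ≤ query < +∞
3·60 + 16 + 435 = 631 min
631 = 0·1440 + 631; 631 = 10·60 + 31 → 10:31, same day
→ 2024-01-04 10:31 FTT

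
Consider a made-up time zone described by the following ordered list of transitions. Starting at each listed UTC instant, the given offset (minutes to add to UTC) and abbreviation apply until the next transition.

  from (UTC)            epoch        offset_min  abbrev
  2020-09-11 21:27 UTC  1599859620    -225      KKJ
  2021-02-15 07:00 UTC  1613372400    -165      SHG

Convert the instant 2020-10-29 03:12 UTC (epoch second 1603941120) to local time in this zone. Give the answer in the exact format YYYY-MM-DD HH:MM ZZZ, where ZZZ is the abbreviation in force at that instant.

Query: 2020-10-29 03:12 UTC
Rule 1/2 (KKJ, -03:45): 2020-09-11 21:27 UTC ≤ query < 2021-02-15 07:00 UTC
3·60 + 12 - 225 = -33 min
-33 = -1·1440 + 1407; 1407 = 23·60 + 27 → 23:27, 2020-10-29 - 1 day = 2020-10-28
→ 2020-10-28 23:27 KKJ

2020-10-28 23:27 KKJ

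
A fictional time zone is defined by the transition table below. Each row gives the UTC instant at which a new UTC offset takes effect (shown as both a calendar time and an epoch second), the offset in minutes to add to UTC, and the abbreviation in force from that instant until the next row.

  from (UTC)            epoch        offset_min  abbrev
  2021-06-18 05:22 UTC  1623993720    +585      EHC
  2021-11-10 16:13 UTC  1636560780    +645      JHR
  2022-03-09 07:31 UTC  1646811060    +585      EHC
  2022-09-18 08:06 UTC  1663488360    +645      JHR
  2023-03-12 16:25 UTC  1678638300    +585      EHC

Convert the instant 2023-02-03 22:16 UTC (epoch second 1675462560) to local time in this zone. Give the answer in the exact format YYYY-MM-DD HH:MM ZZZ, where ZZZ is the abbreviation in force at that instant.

2023-02-04 09:01 JHR

Query: 2023-02-03 22:16 UTC
Rule 4/5 (JHR, +10:45): 2022-09-18 08:06 UTC ≤ query < 2023-03-12 16:25 UTC
22·60 + 16 + 645 = 1981 min
1981 = 1·1440 + 541; 541 = 9·60 + 1 → 09:01, 2023-02-03 + 1 day = 2023-02-04
→ 2023-02-04 09:01 JHR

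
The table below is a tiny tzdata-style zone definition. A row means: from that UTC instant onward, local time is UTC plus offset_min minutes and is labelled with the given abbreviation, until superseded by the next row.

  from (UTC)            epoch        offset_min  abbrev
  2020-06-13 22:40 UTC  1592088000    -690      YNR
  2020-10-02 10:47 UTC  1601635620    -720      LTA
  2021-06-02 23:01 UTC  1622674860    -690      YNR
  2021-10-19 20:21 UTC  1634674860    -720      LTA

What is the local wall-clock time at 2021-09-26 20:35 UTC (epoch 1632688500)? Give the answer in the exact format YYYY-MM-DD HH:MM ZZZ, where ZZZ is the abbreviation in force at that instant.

Query: 2021-09-26 20:35 UTC
Rule 3/4 (YNR, -11:30): 2021-06-02 23:01 UTC ≤ query < 2021-10-19 20:21 UTC
20·60 + 35 - 690 = 545 min
545 = 0·1440 + 545; 545 = 9·60 + 5 → 09:05, same day
→ 2021-09-26 09:05 YNR

2021-09-26 09:05 YNR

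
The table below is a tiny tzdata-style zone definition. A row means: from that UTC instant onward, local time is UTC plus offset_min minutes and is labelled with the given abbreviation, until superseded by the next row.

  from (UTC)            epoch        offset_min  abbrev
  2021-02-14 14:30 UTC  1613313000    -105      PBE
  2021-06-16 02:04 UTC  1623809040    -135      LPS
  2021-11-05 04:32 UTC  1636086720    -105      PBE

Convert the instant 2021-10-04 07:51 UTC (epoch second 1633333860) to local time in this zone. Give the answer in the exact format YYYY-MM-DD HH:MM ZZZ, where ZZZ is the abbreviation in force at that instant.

2021-10-04 05:36 LPS

Query: 2021-10-04 07:51 UTC
Rule 2/3 (LPS, -02:15): 2021-06-16 02:04 UTC ≤ query < 2021-11-05 04:32 UTC
7·60 + 51 - 135 = 336 min
336 = 0·1440 + 336; 336 = 5·60 + 36 → 05:36, same day
→ 2021-10-04 05:36 LPS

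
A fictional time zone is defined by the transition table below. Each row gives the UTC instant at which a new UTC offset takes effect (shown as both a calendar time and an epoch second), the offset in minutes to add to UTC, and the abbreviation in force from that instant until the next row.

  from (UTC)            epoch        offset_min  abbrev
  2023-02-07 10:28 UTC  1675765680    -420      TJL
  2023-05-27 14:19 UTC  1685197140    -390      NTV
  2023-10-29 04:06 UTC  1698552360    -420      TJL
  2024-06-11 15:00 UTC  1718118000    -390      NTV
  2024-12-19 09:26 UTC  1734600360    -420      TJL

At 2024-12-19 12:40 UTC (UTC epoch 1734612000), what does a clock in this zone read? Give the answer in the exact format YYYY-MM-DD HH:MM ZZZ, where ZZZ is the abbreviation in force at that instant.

2024-12-19 05:40 TJL

Query: 2024-12-19 12:40 UTC
Rule 5/5 (TJL, -07:00): 2024-12-19 09:26 UTC ≤ query < +∞
12·60 + 40 - 420 = 340 min
340 = 0·1440 + 340; 340 = 5·60 + 40 → 05:40, same day
→ 2024-12-19 05:40 TJL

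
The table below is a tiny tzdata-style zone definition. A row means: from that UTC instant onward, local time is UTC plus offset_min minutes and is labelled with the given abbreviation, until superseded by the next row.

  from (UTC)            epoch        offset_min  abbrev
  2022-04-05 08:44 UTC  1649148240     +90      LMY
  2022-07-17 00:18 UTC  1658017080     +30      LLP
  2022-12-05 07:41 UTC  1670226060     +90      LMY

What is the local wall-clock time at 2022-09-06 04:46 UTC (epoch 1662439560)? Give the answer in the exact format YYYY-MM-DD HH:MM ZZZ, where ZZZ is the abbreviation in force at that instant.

Query: 2022-09-06 04:46 UTC
Rule 2/3 (LLP, +00:30): 2022-07-17 00:18 UTC ≤ query < 2022-12-05 07:41 UTC
4·60 + 46 + 30 = 316 min
316 = 0·1440 + 316; 316 = 5·60 + 16 → 05:16, same day
→ 2022-09-06 05:16 LLP

2022-09-06 05:16 LLP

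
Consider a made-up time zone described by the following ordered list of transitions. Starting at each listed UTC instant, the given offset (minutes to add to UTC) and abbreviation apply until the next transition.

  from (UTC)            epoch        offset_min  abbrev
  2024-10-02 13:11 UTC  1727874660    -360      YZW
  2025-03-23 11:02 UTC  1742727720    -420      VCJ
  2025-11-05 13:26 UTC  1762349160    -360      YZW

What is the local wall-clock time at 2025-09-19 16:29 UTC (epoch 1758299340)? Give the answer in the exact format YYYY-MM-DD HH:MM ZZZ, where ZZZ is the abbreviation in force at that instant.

2025-09-19 09:29 VCJ

Query: 2025-09-19 16:29 UTC
Rule 2/3 (VCJ, -07:00): 2025-03-23 11:02 UTC ≤ query < 2025-11-05 13:26 UTC
16·60 + 29 - 420 = 569 min
569 = 0·1440 + 569; 569 = 9·60 + 29 → 09:29, same day
→ 2025-09-19 09:29 VCJ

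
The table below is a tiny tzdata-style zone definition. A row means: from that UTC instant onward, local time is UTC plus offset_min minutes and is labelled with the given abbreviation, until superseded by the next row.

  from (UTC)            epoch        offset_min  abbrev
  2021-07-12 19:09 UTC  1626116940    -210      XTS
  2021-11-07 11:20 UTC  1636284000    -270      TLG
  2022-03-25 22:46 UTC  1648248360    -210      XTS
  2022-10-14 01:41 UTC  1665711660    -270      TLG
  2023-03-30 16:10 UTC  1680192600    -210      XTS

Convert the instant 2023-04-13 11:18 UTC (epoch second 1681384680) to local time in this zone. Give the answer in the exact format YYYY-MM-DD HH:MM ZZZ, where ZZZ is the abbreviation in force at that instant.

Query: 2023-04-13 11:18 UTC
Rule 5/5 (XTS, -03:30): 2023-03-30 16:10 UTC ≤ query < +∞
11·60 + 18 - 210 = 468 min
468 = 0·1440 + 468; 468 = 7·60 + 48 → 07:48, same day
→ 2023-04-13 07:48 XTS

2023-04-13 07:48 XTS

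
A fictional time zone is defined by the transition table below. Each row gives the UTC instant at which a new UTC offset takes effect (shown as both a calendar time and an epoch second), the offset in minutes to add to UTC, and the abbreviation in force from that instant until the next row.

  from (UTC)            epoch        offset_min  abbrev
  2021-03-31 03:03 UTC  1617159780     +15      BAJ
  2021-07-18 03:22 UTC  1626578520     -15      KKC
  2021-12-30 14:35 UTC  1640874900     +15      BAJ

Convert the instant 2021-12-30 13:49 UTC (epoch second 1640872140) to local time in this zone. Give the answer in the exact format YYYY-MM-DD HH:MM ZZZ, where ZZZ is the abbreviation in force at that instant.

Query: 2021-12-30 13:49 UTC
Rule 2/3 (KKC, -00:15): 2021-07-18 03:22 UTC ≤ query < 2021-12-30 14:35 UTC
13·60 + 49 - 15 = 814 min
814 = 0·1440 + 814; 814 = 13·60 + 34 → 13:34, same day
→ 2021-12-30 13:34 KKC

2021-12-30 13:34 KKC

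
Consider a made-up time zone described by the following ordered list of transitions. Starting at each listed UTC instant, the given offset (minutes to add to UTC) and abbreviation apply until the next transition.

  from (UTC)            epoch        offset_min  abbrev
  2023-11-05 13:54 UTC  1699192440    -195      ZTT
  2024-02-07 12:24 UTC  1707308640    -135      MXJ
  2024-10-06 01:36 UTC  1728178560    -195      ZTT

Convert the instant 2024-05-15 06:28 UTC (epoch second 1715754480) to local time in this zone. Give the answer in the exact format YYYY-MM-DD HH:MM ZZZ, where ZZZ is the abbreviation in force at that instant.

Query: 2024-05-15 06:28 UTC
Rule 2/3 (MXJ, -02:15): 2024-02-07 12:24 UTC ≤ query < 2024-10-06 01:36 UTC
6·60 + 28 - 135 = 253 min
253 = 0·1440 + 253; 253 = 4·60 + 13 → 04:13, same day
→ 2024-05-15 04:13 MXJ

2024-05-15 04:13 MXJ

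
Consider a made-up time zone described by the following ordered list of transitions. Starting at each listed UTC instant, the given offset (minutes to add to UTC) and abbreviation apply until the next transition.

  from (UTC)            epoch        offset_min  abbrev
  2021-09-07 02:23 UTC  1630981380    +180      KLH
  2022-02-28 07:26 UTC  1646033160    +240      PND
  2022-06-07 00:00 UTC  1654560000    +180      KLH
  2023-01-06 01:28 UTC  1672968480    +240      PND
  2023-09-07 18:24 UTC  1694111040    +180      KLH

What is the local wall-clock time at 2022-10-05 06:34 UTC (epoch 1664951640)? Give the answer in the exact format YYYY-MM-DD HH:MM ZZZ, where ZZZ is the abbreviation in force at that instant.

2022-10-05 09:34 KLH

Query: 2022-10-05 06:34 UTC
Rule 3/5 (KLH, +03:00): 2022-06-07 00:00 UTC ≤ query < 2023-01-06 01:28 UTC
6·60 + 34 + 180 = 574 min
574 = 0·1440 + 574; 574 = 9·60 + 34 → 09:34, same day
→ 2022-10-05 09:34 KLH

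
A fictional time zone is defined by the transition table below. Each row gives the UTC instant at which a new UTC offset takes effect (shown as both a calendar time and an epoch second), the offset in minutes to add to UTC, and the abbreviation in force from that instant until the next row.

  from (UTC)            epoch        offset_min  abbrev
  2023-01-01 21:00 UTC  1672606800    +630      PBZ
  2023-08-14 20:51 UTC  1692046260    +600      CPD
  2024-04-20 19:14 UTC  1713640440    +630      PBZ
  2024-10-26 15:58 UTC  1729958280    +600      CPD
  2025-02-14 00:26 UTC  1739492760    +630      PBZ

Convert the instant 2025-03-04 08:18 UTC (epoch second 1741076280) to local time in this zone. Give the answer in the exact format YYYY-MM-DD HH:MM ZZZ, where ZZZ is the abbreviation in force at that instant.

Query: 2025-03-04 08:18 UTC
Rule 5/5 (PBZ, +10:30): 2025-02-14 00:26 UTC ≤ query < +∞
8·60 + 18 + 630 = 1128 min
1128 = 0·1440 + 1128; 1128 = 18·60 + 48 → 18:48, same day
→ 2025-03-04 18:48 PBZ

2025-03-04 18:48 PBZ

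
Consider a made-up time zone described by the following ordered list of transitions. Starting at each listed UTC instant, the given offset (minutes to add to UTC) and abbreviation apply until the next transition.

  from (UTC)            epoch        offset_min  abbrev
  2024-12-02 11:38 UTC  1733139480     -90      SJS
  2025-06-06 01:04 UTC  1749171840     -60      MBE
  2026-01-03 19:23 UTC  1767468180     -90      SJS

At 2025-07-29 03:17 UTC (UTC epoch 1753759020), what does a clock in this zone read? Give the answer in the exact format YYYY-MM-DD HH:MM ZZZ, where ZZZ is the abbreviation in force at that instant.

Query: 2025-07-29 03:17 UTC
Rule 2/3 (MBE, -01:00): 2025-06-06 01:04 UTC ≤ query < 2026-01-03 19:23 UTC
3·60 + 17 - 60 = 137 min
137 = 0·1440 + 137; 137 = 2·60 + 17 → 02:17, same day
→ 2025-07-29 02:17 MBE

2025-07-29 02:17 MBE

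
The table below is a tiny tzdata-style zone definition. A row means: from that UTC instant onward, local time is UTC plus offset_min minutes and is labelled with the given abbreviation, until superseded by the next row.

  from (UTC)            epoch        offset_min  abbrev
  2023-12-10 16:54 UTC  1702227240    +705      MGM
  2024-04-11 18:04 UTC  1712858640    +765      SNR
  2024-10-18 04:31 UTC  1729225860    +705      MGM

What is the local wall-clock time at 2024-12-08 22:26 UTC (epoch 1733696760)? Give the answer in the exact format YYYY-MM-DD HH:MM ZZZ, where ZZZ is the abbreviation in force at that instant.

2024-12-09 10:11 MGM

Query: 2024-12-08 22:26 UTC
Rule 3/3 (MGM, +11:45): 2024-10-18 04:31 UTC ≤ query < +∞
22·60 + 26 + 705 = 2051 min
2051 = 1·1440 + 611; 611 = 10·60 + 11 → 10:11, 2024-12-08 + 1 day = 2024-12-09
→ 2024-12-09 10:11 MGM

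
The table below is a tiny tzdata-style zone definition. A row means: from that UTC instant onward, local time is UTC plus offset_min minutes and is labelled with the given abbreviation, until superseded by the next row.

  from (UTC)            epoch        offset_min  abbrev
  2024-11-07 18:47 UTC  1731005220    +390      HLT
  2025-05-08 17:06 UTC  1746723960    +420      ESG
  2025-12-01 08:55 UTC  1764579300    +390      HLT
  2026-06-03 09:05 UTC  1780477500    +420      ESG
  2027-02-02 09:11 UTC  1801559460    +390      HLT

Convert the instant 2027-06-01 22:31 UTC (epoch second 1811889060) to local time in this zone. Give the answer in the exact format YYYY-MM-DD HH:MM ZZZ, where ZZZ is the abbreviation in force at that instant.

2027-06-02 05:01 HLT

Query: 2027-06-01 22:31 UTC
Rule 5/5 (HLT, +06:30): 2027-02-02 09:11 UTC ≤ query < +∞
22·60 + 31 + 390 = 1741 min
1741 = 1·1440 + 301; 301 = 5·60 + 1 → 05:01, 2027-06-01 + 1 day = 2027-06-02
→ 2027-06-02 05:01 HLT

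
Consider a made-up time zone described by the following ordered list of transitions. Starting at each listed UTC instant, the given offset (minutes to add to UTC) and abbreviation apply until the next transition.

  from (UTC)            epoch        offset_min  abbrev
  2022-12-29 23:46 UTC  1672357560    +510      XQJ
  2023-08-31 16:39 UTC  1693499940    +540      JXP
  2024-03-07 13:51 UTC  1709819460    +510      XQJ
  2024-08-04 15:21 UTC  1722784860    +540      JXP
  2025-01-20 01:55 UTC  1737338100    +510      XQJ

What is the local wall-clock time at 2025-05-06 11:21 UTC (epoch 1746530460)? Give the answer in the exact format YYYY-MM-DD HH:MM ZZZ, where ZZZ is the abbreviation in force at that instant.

Query: 2025-05-06 11:21 UTC
Rule 5/5 (XQJ, +08:30): 2025-01-20 01:55 UTC ≤ query < +∞
11·60 + 21 + 510 = 1191 min
1191 = 0·1440 + 1191; 1191 = 19·60 + 51 → 19:51, same day
→ 2025-05-06 19:51 XQJ

2025-05-06 19:51 XQJ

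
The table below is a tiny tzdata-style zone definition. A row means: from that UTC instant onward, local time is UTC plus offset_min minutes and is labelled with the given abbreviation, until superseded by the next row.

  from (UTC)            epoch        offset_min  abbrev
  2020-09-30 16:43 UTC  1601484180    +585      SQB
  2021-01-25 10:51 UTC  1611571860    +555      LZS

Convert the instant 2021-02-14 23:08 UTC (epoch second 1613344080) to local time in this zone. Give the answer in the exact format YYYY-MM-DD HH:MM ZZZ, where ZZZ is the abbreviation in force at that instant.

2021-02-15 08:23 LZS

Query: 2021-02-14 23:08 UTC
Rule 2/2 (LZS, +09:15): 2021-01-25 10:51 UTC ≤ query < +∞
23·60 + 8 + 555 = 1943 min
1943 = 1·1440 + 503; 503 = 8·60 + 23 → 08:23, 2021-02-14 + 1 day = 2021-02-15
→ 2021-02-15 08:23 LZS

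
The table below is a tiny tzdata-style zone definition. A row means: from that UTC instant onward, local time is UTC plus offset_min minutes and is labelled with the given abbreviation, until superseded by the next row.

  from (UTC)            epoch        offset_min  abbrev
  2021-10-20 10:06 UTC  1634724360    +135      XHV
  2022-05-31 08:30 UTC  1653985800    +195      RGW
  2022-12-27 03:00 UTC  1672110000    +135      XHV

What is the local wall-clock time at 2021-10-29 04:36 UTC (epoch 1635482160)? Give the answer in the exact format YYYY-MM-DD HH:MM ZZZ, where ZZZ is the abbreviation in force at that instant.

2021-10-29 06:51 XHV

Query: 2021-10-29 04:36 UTC
Rule 1/3 (XHV, +02:15): 2021-10-20 10:06 UTC ≤ query < 2022-05-31 08:30 UTC
4·60 + 36 + 135 = 411 min
411 = 0·1440 + 411; 411 = 6·60 + 51 → 06:51, same day
→ 2021-10-29 06:51 XHV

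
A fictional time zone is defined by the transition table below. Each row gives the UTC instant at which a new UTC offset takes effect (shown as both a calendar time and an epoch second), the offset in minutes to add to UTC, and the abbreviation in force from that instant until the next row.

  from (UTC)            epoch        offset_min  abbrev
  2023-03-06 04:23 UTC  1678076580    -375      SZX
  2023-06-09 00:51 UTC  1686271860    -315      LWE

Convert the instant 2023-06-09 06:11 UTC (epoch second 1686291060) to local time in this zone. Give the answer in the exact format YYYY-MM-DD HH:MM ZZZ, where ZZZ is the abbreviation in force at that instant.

Query: 2023-06-09 06:11 UTC
Rule 2/2 (LWE, -05:15): 2023-06-09 00:51 UTC ≤ query < +∞
6·60 + 11 - 315 = 56 min
56 = 0·1440 + 56; 56 = 0·60 + 56 → 00:56, same day
→ 2023-06-09 00:56 LWE

2023-06-09 00:56 LWE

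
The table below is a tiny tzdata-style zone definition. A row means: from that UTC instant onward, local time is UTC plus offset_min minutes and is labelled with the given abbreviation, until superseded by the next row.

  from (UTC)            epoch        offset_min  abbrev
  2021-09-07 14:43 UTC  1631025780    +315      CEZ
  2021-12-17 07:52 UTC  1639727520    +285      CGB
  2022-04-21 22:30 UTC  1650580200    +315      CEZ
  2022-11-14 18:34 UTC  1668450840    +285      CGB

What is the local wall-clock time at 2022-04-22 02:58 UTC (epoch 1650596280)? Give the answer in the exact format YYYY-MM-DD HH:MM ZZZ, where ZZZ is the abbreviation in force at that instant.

Query: 2022-04-22 02:58 UTC
Rule 3/4 (CEZ, +05:15): 2022-04-21 22:30 UTC ≤ query < 2022-11-14 18:34 UTC
2·60 + 58 + 315 = 493 min
493 = 0·1440 + 493; 493 = 8·60 + 13 → 08:13, same day
→ 2022-04-22 08:13 CEZ

2022-04-22 08:13 CEZ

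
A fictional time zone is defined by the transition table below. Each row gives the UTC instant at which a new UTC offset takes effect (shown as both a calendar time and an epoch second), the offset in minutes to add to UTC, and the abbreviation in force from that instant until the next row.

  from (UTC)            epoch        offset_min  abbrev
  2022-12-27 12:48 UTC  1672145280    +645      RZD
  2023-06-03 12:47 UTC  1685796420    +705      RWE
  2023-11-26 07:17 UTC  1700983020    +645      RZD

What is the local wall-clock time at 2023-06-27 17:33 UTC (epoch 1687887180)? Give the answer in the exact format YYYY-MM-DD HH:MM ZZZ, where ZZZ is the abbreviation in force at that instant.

Query: 2023-06-27 17:33 UTC
Rule 2/3 (RWE, +11:45): 2023-06-03 12:47 UTC ≤ query < 2023-11-26 07:17 UTC
17·60 + 33 + 705 = 1758 min
1758 = 1·1440 + 318; 318 = 5·60 + 18 → 05:18, 2023-06-27 + 1 day = 2023-06-28
→ 2023-06-28 05:18 RWE

2023-06-28 05:18 RWE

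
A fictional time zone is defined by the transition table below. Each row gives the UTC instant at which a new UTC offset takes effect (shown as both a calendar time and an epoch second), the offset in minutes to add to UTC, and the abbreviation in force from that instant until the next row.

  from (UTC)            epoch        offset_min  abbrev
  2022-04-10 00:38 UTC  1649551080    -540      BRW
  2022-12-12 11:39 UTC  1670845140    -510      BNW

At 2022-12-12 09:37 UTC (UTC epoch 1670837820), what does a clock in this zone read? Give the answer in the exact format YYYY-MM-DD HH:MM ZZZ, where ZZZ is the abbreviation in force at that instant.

2022-12-12 00:37 BRW

Query: 2022-12-12 09:37 UTC
Rule 1/2 (BRW, -09:00): 2022-04-10 00:38 UTC ≤ query < 2022-12-12 11:39 UTC
9·60 + 37 - 540 = 37 min
37 = 0·1440 + 37; 37 = 0·60 + 37 → 00:37, same day
→ 2022-12-12 00:37 BRW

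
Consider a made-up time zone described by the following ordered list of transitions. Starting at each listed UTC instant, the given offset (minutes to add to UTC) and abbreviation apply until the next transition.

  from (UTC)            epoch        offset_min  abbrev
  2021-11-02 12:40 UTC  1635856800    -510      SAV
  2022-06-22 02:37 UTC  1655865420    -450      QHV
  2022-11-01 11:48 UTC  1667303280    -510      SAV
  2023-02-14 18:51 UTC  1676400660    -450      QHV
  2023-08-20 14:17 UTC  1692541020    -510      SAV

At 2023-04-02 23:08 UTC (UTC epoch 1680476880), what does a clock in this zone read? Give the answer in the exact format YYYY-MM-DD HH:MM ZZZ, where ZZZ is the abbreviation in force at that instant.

Query: 2023-04-02 23:08 UTC
Rule 4/5 (QHV, -07:30): 2023-02-14 18:51 UTC ≤ query < 2023-08-20 14:17 UTC
23·60 + 8 - 450 = 938 min
938 = 0·1440 + 938; 938 = 15·60 + 38 → 15:38, same day
→ 2023-04-02 15:38 QHV

2023-04-02 15:38 QHV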